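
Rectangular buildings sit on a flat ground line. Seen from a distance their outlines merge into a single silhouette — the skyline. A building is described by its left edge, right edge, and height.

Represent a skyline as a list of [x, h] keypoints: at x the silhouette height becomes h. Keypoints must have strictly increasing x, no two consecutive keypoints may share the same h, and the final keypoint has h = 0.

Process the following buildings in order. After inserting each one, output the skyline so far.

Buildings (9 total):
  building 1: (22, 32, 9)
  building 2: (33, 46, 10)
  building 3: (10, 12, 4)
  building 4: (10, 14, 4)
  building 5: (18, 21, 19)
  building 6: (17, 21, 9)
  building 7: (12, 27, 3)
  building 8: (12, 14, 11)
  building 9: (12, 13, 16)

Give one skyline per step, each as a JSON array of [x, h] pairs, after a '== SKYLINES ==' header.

== SKYLINES ==
[[22,9],[32,0]]
[[22,9],[32,0],[33,10],[46,0]]
[[10,4],[12,0],[22,9],[32,0],[33,10],[46,0]]
[[10,4],[14,0],[22,9],[32,0],[33,10],[46,0]]
[[10,4],[14,0],[18,19],[21,0],[22,9],[32,0],[33,10],[46,0]]
[[10,4],[14,0],[17,9],[18,19],[21,0],[22,9],[32,0],[33,10],[46,0]]
[[10,4],[14,3],[17,9],[18,19],[21,3],[22,9],[32,0],[33,10],[46,0]]
[[10,4],[12,11],[14,3],[17,9],[18,19],[21,3],[22,9],[32,0],[33,10],[46,0]]
[[10,4],[12,16],[13,11],[14,3],[17,9],[18,19],[21,3],[22,9],[32,0],[33,10],[46,0]]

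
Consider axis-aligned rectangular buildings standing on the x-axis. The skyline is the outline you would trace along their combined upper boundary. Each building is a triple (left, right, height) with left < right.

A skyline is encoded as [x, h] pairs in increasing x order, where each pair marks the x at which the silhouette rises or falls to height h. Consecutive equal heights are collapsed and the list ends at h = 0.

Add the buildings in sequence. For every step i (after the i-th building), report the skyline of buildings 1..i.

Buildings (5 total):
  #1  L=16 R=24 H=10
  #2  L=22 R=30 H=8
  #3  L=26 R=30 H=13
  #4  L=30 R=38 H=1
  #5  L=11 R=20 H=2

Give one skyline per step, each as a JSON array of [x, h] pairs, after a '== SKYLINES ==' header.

== SKYLINES ==
[[16,10],[24,0]]
[[16,10],[24,8],[30,0]]
[[16,10],[24,8],[26,13],[30,0]]
[[16,10],[24,8],[26,13],[30,1],[38,0]]
[[11,2],[16,10],[24,8],[26,13],[30,1],[38,0]]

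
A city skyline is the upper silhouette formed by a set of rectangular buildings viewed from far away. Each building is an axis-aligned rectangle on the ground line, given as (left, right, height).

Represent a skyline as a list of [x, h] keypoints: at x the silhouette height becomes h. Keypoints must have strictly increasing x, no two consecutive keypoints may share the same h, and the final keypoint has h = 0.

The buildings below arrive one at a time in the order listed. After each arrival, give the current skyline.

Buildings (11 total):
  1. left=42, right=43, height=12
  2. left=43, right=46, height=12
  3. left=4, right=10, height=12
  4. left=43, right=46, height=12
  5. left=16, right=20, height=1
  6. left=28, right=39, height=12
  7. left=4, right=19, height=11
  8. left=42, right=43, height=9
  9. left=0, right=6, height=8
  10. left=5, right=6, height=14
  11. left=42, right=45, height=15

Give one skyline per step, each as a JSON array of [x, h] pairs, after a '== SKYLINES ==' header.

== SKYLINES ==
[[42,12],[43,0]]
[[42,12],[46,0]]
[[4,12],[10,0],[42,12],[46,0]]
[[4,12],[10,0],[42,12],[46,0]]
[[4,12],[10,0],[16,1],[20,0],[42,12],[46,0]]
[[4,12],[10,0],[16,1],[20,0],[28,12],[39,0],[42,12],[46,0]]
[[4,12],[10,11],[19,1],[20,0],[28,12],[39,0],[42,12],[46,0]]
[[4,12],[10,11],[19,1],[20,0],[28,12],[39,0],[42,12],[46,0]]
[[0,8],[4,12],[10,11],[19,1],[20,0],[28,12],[39,0],[42,12],[46,0]]
[[0,8],[4,12],[5,14],[6,12],[10,11],[19,1],[20,0],[28,12],[39,0],[42,12],[46,0]]
[[0,8],[4,12],[5,14],[6,12],[10,11],[19,1],[20,0],[28,12],[39,0],[42,15],[45,12],[46,0]]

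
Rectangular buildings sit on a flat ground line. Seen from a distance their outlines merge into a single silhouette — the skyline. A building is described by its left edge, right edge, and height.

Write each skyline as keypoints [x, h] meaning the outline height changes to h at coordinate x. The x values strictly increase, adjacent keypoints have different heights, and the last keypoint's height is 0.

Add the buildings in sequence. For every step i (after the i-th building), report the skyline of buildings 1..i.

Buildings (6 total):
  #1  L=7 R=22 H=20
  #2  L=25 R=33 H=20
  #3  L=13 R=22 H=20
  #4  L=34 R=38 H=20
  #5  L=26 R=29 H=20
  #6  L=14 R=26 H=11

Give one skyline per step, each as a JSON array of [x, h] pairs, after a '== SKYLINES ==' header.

== SKYLINES ==
[[7,20],[22,0]]
[[7,20],[22,0],[25,20],[33,0]]
[[7,20],[22,0],[25,20],[33,0]]
[[7,20],[22,0],[25,20],[33,0],[34,20],[38,0]]
[[7,20],[22,0],[25,20],[33,0],[34,20],[38,0]]
[[7,20],[22,11],[25,20],[33,0],[34,20],[38,0]]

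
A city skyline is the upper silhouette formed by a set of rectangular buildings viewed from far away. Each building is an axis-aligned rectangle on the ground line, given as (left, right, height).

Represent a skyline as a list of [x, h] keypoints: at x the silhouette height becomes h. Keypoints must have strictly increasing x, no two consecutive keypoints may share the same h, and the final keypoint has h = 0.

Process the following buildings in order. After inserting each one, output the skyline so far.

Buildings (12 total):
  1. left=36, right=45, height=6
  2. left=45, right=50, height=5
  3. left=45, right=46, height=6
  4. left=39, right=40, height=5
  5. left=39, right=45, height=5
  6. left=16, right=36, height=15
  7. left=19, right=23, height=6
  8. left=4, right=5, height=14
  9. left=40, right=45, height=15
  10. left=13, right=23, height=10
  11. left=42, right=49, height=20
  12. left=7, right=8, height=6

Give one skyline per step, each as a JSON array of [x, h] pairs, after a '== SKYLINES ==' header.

== SKYLINES ==
[[36,6],[45,0]]
[[36,6],[45,5],[50,0]]
[[36,6],[46,5],[50,0]]
[[36,6],[46,5],[50,0]]
[[36,6],[46,5],[50,0]]
[[16,15],[36,6],[46,5],[50,0]]
[[16,15],[36,6],[46,5],[50,0]]
[[4,14],[5,0],[16,15],[36,6],[46,5],[50,0]]
[[4,14],[5,0],[16,15],[36,6],[40,15],[45,6],[46,5],[50,0]]
[[4,14],[5,0],[13,10],[16,15],[36,6],[40,15],[45,6],[46,5],[50,0]]
[[4,14],[5,0],[13,10],[16,15],[36,6],[40,15],[42,20],[49,5],[50,0]]
[[4,14],[5,0],[7,6],[8,0],[13,10],[16,15],[36,6],[40,15],[42,20],[49,5],[50,0]]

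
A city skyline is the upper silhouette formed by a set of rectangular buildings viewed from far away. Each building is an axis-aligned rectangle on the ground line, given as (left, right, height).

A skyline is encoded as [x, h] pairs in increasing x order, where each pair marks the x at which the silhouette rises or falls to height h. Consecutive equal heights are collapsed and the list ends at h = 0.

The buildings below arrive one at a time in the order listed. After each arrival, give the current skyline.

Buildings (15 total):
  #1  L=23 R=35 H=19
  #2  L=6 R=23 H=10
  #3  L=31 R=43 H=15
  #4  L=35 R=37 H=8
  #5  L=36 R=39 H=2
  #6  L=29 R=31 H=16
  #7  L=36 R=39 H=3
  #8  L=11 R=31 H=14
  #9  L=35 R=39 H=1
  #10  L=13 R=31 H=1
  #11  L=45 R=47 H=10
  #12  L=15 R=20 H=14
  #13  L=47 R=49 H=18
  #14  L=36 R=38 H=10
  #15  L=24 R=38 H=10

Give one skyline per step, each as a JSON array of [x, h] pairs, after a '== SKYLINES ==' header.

== SKYLINES ==
[[23,19],[35,0]]
[[6,10],[23,19],[35,0]]
[[6,10],[23,19],[35,15],[43,0]]
[[6,10],[23,19],[35,15],[43,0]]
[[6,10],[23,19],[35,15],[43,0]]
[[6,10],[23,19],[35,15],[43,0]]
[[6,10],[23,19],[35,15],[43,0]]
[[6,10],[11,14],[23,19],[35,15],[43,0]]
[[6,10],[11,14],[23,19],[35,15],[43,0]]
[[6,10],[11,14],[23,19],[35,15],[43,0]]
[[6,10],[11,14],[23,19],[35,15],[43,0],[45,10],[47,0]]
[[6,10],[11,14],[23,19],[35,15],[43,0],[45,10],[47,0]]
[[6,10],[11,14],[23,19],[35,15],[43,0],[45,10],[47,18],[49,0]]
[[6,10],[11,14],[23,19],[35,15],[43,0],[45,10],[47,18],[49,0]]
[[6,10],[11,14],[23,19],[35,15],[43,0],[45,10],[47,18],[49,0]]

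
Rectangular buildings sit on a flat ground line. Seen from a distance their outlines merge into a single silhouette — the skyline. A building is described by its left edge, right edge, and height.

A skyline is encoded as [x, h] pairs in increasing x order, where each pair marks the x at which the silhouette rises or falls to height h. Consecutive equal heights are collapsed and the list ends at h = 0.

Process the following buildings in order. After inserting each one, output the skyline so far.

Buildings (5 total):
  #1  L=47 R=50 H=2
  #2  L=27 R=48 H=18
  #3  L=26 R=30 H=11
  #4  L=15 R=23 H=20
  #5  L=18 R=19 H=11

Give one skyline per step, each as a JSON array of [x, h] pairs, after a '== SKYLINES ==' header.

== SKYLINES ==
[[47,2],[50,0]]
[[27,18],[48,2],[50,0]]
[[26,11],[27,18],[48,2],[50,0]]
[[15,20],[23,0],[26,11],[27,18],[48,2],[50,0]]
[[15,20],[23,0],[26,11],[27,18],[48,2],[50,0]]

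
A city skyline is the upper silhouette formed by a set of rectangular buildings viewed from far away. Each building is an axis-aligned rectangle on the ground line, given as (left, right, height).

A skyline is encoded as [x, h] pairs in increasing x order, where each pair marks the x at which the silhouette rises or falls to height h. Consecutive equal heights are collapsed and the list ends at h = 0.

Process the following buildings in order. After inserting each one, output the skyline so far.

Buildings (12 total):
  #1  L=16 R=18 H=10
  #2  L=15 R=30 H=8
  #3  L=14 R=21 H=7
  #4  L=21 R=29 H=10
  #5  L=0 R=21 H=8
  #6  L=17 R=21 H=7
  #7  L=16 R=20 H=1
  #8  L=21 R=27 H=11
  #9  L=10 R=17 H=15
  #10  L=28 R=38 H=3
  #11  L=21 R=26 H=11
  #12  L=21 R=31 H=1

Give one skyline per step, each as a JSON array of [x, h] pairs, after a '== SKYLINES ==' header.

== SKYLINES ==
[[16,10],[18,0]]
[[15,8],[16,10],[18,8],[30,0]]
[[14,7],[15,8],[16,10],[18,8],[30,0]]
[[14,7],[15,8],[16,10],[18,8],[21,10],[29,8],[30,0]]
[[0,8],[16,10],[18,8],[21,10],[29,8],[30,0]]
[[0,8],[16,10],[18,8],[21,10],[29,8],[30,0]]
[[0,8],[16,10],[18,8],[21,10],[29,8],[30,0]]
[[0,8],[16,10],[18,8],[21,11],[27,10],[29,8],[30,0]]
[[0,8],[10,15],[17,10],[18,8],[21,11],[27,10],[29,8],[30,0]]
[[0,8],[10,15],[17,10],[18,8],[21,11],[27,10],[29,8],[30,3],[38,0]]
[[0,8],[10,15],[17,10],[18,8],[21,11],[27,10],[29,8],[30,3],[38,0]]
[[0,8],[10,15],[17,10],[18,8],[21,11],[27,10],[29,8],[30,3],[38,0]]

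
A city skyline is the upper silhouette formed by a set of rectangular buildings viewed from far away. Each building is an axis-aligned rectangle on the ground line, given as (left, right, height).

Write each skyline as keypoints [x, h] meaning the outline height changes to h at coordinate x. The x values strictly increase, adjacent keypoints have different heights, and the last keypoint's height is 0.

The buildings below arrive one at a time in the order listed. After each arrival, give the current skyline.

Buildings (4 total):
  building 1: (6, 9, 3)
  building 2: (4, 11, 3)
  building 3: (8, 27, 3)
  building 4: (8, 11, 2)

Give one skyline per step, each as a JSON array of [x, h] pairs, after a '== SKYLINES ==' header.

== SKYLINES ==
[[6,3],[9,0]]
[[4,3],[11,0]]
[[4,3],[27,0]]
[[4,3],[27,0]]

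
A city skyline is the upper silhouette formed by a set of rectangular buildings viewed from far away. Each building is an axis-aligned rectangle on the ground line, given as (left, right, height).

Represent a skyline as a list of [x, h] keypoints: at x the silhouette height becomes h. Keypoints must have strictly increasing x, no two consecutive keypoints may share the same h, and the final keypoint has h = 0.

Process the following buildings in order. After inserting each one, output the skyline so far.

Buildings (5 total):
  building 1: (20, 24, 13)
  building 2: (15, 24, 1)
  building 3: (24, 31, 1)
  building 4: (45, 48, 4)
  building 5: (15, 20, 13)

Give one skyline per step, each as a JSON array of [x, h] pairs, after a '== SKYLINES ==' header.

== SKYLINES ==
[[20,13],[24,0]]
[[15,1],[20,13],[24,0]]
[[15,1],[20,13],[24,1],[31,0]]
[[15,1],[20,13],[24,1],[31,0],[45,4],[48,0]]
[[15,13],[24,1],[31,0],[45,4],[48,0]]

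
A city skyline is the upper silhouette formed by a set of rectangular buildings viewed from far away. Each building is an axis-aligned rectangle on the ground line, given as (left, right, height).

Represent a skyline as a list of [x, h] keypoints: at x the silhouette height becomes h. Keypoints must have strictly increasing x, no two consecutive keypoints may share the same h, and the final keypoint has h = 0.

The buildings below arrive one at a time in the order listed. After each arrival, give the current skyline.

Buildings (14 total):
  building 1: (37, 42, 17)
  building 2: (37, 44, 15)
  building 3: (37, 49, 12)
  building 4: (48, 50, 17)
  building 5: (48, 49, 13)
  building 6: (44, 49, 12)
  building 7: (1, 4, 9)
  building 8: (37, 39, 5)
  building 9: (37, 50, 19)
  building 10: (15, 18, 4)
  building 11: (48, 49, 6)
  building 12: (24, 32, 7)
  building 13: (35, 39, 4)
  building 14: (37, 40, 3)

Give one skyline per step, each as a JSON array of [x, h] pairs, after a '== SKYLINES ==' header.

== SKYLINES ==
[[37,17],[42,0]]
[[37,17],[42,15],[44,0]]
[[37,17],[42,15],[44,12],[49,0]]
[[37,17],[42,15],[44,12],[48,17],[50,0]]
[[37,17],[42,15],[44,12],[48,17],[50,0]]
[[37,17],[42,15],[44,12],[48,17],[50,0]]
[[1,9],[4,0],[37,17],[42,15],[44,12],[48,17],[50,0]]
[[1,9],[4,0],[37,17],[42,15],[44,12],[48,17],[50,0]]
[[1,9],[4,0],[37,19],[50,0]]
[[1,9],[4,0],[15,4],[18,0],[37,19],[50,0]]
[[1,9],[4,0],[15,4],[18,0],[37,19],[50,0]]
[[1,9],[4,0],[15,4],[18,0],[24,7],[32,0],[37,19],[50,0]]
[[1,9],[4,0],[15,4],[18,0],[24,7],[32,0],[35,4],[37,19],[50,0]]
[[1,9],[4,0],[15,4],[18,0],[24,7],[32,0],[35,4],[37,19],[50,0]]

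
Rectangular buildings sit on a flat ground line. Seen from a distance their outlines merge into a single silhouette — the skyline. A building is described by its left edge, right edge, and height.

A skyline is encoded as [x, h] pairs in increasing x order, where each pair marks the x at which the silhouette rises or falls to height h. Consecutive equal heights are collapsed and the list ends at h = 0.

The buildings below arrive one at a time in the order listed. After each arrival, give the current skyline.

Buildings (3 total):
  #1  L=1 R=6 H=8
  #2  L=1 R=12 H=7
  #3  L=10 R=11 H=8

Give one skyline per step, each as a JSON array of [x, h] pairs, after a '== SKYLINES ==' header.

== SKYLINES ==
[[1,8],[6,0]]
[[1,8],[6,7],[12,0]]
[[1,8],[6,7],[10,8],[11,7],[12,0]]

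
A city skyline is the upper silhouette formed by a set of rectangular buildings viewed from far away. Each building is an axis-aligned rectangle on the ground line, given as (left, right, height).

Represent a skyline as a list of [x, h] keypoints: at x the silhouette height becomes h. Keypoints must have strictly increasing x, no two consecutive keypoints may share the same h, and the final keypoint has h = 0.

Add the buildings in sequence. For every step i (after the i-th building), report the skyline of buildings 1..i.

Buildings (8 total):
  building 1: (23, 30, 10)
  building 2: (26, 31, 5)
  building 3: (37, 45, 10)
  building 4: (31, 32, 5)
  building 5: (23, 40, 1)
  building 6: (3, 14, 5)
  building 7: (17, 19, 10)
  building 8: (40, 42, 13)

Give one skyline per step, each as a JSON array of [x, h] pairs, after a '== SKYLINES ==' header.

== SKYLINES ==
[[23,10],[30,0]]
[[23,10],[30,5],[31,0]]
[[23,10],[30,5],[31,0],[37,10],[45,0]]
[[23,10],[30,5],[32,0],[37,10],[45,0]]
[[23,10],[30,5],[32,1],[37,10],[45,0]]
[[3,5],[14,0],[23,10],[30,5],[32,1],[37,10],[45,0]]
[[3,5],[14,0],[17,10],[19,0],[23,10],[30,5],[32,1],[37,10],[45,0]]
[[3,5],[14,0],[17,10],[19,0],[23,10],[30,5],[32,1],[37,10],[40,13],[42,10],[45,0]]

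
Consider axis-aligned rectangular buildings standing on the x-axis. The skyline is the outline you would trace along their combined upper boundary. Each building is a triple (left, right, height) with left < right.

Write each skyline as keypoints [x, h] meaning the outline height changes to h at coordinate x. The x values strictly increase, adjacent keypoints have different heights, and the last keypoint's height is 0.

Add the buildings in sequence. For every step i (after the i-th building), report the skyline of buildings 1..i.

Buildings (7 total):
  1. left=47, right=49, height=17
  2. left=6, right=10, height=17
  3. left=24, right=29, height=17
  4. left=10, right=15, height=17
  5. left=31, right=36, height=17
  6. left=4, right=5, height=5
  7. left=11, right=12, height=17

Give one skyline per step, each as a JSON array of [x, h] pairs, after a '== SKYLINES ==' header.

== SKYLINES ==
[[47,17],[49,0]]
[[6,17],[10,0],[47,17],[49,0]]
[[6,17],[10,0],[24,17],[29,0],[47,17],[49,0]]
[[6,17],[15,0],[24,17],[29,0],[47,17],[49,0]]
[[6,17],[15,0],[24,17],[29,0],[31,17],[36,0],[47,17],[49,0]]
[[4,5],[5,0],[6,17],[15,0],[24,17],[29,0],[31,17],[36,0],[47,17],[49,0]]
[[4,5],[5,0],[6,17],[15,0],[24,17],[29,0],[31,17],[36,0],[47,17],[49,0]]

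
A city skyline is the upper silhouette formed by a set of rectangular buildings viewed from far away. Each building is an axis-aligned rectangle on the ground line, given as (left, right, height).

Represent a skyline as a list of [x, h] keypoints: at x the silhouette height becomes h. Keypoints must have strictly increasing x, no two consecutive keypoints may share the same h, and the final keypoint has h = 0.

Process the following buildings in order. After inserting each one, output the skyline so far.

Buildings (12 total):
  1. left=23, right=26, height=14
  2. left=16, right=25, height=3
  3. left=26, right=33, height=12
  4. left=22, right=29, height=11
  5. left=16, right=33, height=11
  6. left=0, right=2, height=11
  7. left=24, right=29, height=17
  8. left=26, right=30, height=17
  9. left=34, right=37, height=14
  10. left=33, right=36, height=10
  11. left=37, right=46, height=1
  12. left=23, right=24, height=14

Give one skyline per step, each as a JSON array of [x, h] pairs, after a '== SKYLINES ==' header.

== SKYLINES ==
[[23,14],[26,0]]
[[16,3],[23,14],[26,0]]
[[16,3],[23,14],[26,12],[33,0]]
[[16,3],[22,11],[23,14],[26,12],[33,0]]
[[16,11],[23,14],[26,12],[33,0]]
[[0,11],[2,0],[16,11],[23,14],[26,12],[33,0]]
[[0,11],[2,0],[16,11],[23,14],[24,17],[29,12],[33,0]]
[[0,11],[2,0],[16,11],[23,14],[24,17],[30,12],[33,0]]
[[0,11],[2,0],[16,11],[23,14],[24,17],[30,12],[33,0],[34,14],[37,0]]
[[0,11],[2,0],[16,11],[23,14],[24,17],[30,12],[33,10],[34,14],[37,0]]
[[0,11],[2,0],[16,11],[23,14],[24,17],[30,12],[33,10],[34,14],[37,1],[46,0]]
[[0,11],[2,0],[16,11],[23,14],[24,17],[30,12],[33,10],[34,14],[37,1],[46,0]]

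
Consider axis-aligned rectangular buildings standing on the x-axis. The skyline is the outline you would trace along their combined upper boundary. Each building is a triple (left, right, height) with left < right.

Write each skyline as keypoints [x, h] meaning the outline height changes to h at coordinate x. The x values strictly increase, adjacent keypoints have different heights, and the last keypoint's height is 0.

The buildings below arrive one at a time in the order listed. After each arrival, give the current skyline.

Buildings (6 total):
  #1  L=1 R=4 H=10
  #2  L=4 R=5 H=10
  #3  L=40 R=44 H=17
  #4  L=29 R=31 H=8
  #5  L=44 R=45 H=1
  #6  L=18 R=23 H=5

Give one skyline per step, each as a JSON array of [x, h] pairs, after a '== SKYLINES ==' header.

== SKYLINES ==
[[1,10],[4,0]]
[[1,10],[5,0]]
[[1,10],[5,0],[40,17],[44,0]]
[[1,10],[5,0],[29,8],[31,0],[40,17],[44,0]]
[[1,10],[5,0],[29,8],[31,0],[40,17],[44,1],[45,0]]
[[1,10],[5,0],[18,5],[23,0],[29,8],[31,0],[40,17],[44,1],[45,0]]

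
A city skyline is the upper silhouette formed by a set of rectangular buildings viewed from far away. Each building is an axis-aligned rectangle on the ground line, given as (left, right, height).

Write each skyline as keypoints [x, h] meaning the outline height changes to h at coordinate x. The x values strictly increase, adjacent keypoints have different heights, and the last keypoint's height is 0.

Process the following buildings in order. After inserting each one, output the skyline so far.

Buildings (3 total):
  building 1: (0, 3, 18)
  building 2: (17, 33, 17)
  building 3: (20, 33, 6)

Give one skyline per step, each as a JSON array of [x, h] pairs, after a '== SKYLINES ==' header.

== SKYLINES ==
[[0,18],[3,0]]
[[0,18],[3,0],[17,17],[33,0]]
[[0,18],[3,0],[17,17],[33,0]]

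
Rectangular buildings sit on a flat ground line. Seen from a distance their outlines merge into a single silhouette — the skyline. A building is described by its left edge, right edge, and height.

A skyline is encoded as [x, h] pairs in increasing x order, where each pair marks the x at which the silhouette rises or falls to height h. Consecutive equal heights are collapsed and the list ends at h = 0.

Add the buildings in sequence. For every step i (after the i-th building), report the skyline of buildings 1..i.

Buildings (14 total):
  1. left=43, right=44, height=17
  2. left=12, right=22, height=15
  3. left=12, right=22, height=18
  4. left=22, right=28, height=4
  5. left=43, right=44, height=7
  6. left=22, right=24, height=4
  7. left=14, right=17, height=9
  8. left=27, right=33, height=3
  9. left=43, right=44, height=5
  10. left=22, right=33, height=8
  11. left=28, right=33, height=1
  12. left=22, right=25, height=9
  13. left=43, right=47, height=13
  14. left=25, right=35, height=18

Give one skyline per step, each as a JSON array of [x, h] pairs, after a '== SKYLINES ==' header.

== SKYLINES ==
[[43,17],[44,0]]
[[12,15],[22,0],[43,17],[44,0]]
[[12,18],[22,0],[43,17],[44,0]]
[[12,18],[22,4],[28,0],[43,17],[44,0]]
[[12,18],[22,4],[28,0],[43,17],[44,0]]
[[12,18],[22,4],[28,0],[43,17],[44,0]]
[[12,18],[22,4],[28,0],[43,17],[44,0]]
[[12,18],[22,4],[28,3],[33,0],[43,17],[44,0]]
[[12,18],[22,4],[28,3],[33,0],[43,17],[44,0]]
[[12,18],[22,8],[33,0],[43,17],[44,0]]
[[12,18],[22,8],[33,0],[43,17],[44,0]]
[[12,18],[22,9],[25,8],[33,0],[43,17],[44,0]]
[[12,18],[22,9],[25,8],[33,0],[43,17],[44,13],[47,0]]
[[12,18],[22,9],[25,18],[35,0],[43,17],[44,13],[47,0]]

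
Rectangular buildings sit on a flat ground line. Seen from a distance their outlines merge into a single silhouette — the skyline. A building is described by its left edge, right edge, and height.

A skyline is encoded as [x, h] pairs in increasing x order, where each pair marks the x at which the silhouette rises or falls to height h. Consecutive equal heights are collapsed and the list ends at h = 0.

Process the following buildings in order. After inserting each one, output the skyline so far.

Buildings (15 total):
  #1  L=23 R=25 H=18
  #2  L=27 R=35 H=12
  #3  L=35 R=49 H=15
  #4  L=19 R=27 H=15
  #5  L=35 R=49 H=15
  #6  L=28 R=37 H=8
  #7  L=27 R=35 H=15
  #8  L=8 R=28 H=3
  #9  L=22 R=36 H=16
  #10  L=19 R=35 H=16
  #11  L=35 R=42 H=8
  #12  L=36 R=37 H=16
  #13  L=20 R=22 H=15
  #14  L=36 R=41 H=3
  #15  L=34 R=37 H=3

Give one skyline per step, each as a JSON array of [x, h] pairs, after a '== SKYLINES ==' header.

== SKYLINES ==
[[23,18],[25,0]]
[[23,18],[25,0],[27,12],[35,0]]
[[23,18],[25,0],[27,12],[35,15],[49,0]]
[[19,15],[23,18],[25,15],[27,12],[35,15],[49,0]]
[[19,15],[23,18],[25,15],[27,12],[35,15],[49,0]]
[[19,15],[23,18],[25,15],[27,12],[35,15],[49,0]]
[[19,15],[23,18],[25,15],[49,0]]
[[8,3],[19,15],[23,18],[25,15],[49,0]]
[[8,3],[19,15],[22,16],[23,18],[25,16],[36,15],[49,0]]
[[8,3],[19,16],[23,18],[25,16],[36,15],[49,0]]
[[8,3],[19,16],[23,18],[25,16],[36,15],[49,0]]
[[8,3],[19,16],[23,18],[25,16],[37,15],[49,0]]
[[8,3],[19,16],[23,18],[25,16],[37,15],[49,0]]
[[8,3],[19,16],[23,18],[25,16],[37,15],[49,0]]
[[8,3],[19,16],[23,18],[25,16],[37,15],[49,0]]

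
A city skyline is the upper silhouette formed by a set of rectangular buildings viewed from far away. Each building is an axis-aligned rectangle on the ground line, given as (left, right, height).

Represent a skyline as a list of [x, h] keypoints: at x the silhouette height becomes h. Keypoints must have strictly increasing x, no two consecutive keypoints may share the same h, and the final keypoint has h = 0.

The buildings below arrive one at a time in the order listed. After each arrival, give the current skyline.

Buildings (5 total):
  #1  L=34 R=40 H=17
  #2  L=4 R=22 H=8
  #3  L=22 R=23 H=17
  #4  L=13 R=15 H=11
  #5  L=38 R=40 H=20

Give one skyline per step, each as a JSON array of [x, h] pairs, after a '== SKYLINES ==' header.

== SKYLINES ==
[[34,17],[40,0]]
[[4,8],[22,0],[34,17],[40,0]]
[[4,8],[22,17],[23,0],[34,17],[40,0]]
[[4,8],[13,11],[15,8],[22,17],[23,0],[34,17],[40,0]]
[[4,8],[13,11],[15,8],[22,17],[23,0],[34,17],[38,20],[40,0]]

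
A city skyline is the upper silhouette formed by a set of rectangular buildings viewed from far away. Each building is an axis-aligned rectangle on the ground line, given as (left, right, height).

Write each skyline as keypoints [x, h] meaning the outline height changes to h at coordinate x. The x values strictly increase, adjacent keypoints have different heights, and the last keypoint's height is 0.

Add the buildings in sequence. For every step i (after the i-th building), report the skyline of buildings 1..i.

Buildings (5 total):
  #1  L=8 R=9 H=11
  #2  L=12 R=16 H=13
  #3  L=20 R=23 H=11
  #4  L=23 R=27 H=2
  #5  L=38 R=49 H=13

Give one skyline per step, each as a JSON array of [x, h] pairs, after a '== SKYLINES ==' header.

== SKYLINES ==
[[8,11],[9,0]]
[[8,11],[9,0],[12,13],[16,0]]
[[8,11],[9,0],[12,13],[16,0],[20,11],[23,0]]
[[8,11],[9,0],[12,13],[16,0],[20,11],[23,2],[27,0]]
[[8,11],[9,0],[12,13],[16,0],[20,11],[23,2],[27,0],[38,13],[49,0]]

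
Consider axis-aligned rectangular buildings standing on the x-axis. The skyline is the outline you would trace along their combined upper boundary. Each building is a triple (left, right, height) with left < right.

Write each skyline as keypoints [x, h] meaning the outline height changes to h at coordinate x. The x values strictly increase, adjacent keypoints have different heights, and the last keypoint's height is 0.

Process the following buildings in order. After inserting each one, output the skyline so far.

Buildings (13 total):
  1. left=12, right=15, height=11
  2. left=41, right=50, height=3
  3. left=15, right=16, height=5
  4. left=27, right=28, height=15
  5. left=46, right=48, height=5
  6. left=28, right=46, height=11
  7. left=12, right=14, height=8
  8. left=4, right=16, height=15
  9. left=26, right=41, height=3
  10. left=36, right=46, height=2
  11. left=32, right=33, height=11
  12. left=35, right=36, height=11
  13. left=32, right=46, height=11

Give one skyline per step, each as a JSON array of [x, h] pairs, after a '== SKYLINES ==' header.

== SKYLINES ==
[[12,11],[15,0]]
[[12,11],[15,0],[41,3],[50,0]]
[[12,11],[15,5],[16,0],[41,3],[50,0]]
[[12,11],[15,5],[16,0],[27,15],[28,0],[41,3],[50,0]]
[[12,11],[15,5],[16,0],[27,15],[28,0],[41,3],[46,5],[48,3],[50,0]]
[[12,11],[15,5],[16,0],[27,15],[28,11],[46,5],[48,3],[50,0]]
[[12,11],[15,5],[16,0],[27,15],[28,11],[46,5],[48,3],[50,0]]
[[4,15],[16,0],[27,15],[28,11],[46,5],[48,3],[50,0]]
[[4,15],[16,0],[26,3],[27,15],[28,11],[46,5],[48,3],[50,0]]
[[4,15],[16,0],[26,3],[27,15],[28,11],[46,5],[48,3],[50,0]]
[[4,15],[16,0],[26,3],[27,15],[28,11],[46,5],[48,3],[50,0]]
[[4,15],[16,0],[26,3],[27,15],[28,11],[46,5],[48,3],[50,0]]
[[4,15],[16,0],[26,3],[27,15],[28,11],[46,5],[48,3],[50,0]]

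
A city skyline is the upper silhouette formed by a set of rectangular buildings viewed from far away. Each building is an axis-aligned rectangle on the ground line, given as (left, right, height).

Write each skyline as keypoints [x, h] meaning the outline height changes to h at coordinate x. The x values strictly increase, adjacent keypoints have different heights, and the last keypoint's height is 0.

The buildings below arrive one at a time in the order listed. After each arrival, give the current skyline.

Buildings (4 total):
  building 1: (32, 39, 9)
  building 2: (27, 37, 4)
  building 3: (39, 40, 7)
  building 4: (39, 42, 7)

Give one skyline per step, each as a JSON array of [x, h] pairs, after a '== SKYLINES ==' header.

== SKYLINES ==
[[32,9],[39,0]]
[[27,4],[32,9],[39,0]]
[[27,4],[32,9],[39,7],[40,0]]
[[27,4],[32,9],[39,7],[42,0]]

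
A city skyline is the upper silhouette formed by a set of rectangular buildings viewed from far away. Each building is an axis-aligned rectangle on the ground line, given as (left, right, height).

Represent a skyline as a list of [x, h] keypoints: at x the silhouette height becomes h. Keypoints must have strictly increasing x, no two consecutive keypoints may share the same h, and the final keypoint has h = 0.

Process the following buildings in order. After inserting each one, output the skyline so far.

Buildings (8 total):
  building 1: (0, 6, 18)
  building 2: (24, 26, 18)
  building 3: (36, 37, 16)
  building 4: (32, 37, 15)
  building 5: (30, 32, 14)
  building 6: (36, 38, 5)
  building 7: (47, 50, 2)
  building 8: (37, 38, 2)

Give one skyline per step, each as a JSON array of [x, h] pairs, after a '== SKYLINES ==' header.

== SKYLINES ==
[[0,18],[6,0]]
[[0,18],[6,0],[24,18],[26,0]]
[[0,18],[6,0],[24,18],[26,0],[36,16],[37,0]]
[[0,18],[6,0],[24,18],[26,0],[32,15],[36,16],[37,0]]
[[0,18],[6,0],[24,18],[26,0],[30,14],[32,15],[36,16],[37,0]]
[[0,18],[6,0],[24,18],[26,0],[30,14],[32,15],[36,16],[37,5],[38,0]]
[[0,18],[6,0],[24,18],[26,0],[30,14],[32,15],[36,16],[37,5],[38,0],[47,2],[50,0]]
[[0,18],[6,0],[24,18],[26,0],[30,14],[32,15],[36,16],[37,5],[38,0],[47,2],[50,0]]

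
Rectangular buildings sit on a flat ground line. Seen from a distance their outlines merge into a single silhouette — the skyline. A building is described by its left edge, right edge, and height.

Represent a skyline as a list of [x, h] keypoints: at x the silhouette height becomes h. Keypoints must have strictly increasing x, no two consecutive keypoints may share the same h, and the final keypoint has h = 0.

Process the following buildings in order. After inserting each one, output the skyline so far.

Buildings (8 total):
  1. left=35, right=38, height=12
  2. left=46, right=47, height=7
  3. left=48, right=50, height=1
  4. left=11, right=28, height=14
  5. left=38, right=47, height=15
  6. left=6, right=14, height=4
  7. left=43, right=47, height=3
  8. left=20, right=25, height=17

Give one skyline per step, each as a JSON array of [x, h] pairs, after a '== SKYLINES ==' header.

== SKYLINES ==
[[35,12],[38,0]]
[[35,12],[38,0],[46,7],[47,0]]
[[35,12],[38,0],[46,7],[47,0],[48,1],[50,0]]
[[11,14],[28,0],[35,12],[38,0],[46,7],[47,0],[48,1],[50,0]]
[[11,14],[28,0],[35,12],[38,15],[47,0],[48,1],[50,0]]
[[6,4],[11,14],[28,0],[35,12],[38,15],[47,0],[48,1],[50,0]]
[[6,4],[11,14],[28,0],[35,12],[38,15],[47,0],[48,1],[50,0]]
[[6,4],[11,14],[20,17],[25,14],[28,0],[35,12],[38,15],[47,0],[48,1],[50,0]]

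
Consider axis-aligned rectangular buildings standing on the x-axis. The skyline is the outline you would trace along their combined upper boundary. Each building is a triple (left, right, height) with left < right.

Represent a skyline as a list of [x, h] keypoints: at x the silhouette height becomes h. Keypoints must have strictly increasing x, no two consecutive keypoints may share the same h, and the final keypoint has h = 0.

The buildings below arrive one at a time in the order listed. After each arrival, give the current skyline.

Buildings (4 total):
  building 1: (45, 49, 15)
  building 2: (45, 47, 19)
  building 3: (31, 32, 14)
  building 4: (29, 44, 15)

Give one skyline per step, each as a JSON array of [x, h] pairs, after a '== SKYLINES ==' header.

== SKYLINES ==
[[45,15],[49,0]]
[[45,19],[47,15],[49,0]]
[[31,14],[32,0],[45,19],[47,15],[49,0]]
[[29,15],[44,0],[45,19],[47,15],[49,0]]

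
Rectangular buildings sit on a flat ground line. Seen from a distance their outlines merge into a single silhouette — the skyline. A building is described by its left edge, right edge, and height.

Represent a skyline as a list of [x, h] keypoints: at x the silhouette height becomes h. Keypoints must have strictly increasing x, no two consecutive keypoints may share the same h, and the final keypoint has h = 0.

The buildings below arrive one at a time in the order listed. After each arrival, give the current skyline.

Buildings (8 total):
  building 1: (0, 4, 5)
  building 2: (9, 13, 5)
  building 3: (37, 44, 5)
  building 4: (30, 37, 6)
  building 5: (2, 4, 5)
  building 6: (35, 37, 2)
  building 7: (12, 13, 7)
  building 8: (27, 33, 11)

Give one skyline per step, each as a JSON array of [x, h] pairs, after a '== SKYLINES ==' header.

== SKYLINES ==
[[0,5],[4,0]]
[[0,5],[4,0],[9,5],[13,0]]
[[0,5],[4,0],[9,5],[13,0],[37,5],[44,0]]
[[0,5],[4,0],[9,5],[13,0],[30,6],[37,5],[44,0]]
[[0,5],[4,0],[9,5],[13,0],[30,6],[37,5],[44,0]]
[[0,5],[4,0],[9,5],[13,0],[30,6],[37,5],[44,0]]
[[0,5],[4,0],[9,5],[12,7],[13,0],[30,6],[37,5],[44,0]]
[[0,5],[4,0],[9,5],[12,7],[13,0],[27,11],[33,6],[37,5],[44,0]]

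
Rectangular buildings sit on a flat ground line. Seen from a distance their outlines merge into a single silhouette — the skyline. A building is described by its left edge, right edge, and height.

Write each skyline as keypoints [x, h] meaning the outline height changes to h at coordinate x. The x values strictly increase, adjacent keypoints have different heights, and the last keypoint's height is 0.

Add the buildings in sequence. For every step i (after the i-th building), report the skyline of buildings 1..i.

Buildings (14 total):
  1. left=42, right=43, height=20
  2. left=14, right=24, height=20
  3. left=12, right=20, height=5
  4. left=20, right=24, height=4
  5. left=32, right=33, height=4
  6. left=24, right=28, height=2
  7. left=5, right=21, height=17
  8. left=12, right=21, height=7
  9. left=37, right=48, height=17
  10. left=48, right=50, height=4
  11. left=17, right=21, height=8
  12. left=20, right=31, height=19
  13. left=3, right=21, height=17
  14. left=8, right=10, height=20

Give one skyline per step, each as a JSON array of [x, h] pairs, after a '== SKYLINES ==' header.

== SKYLINES ==
[[42,20],[43,0]]
[[14,20],[24,0],[42,20],[43,0]]
[[12,5],[14,20],[24,0],[42,20],[43,0]]
[[12,5],[14,20],[24,0],[42,20],[43,0]]
[[12,5],[14,20],[24,0],[32,4],[33,0],[42,20],[43,0]]
[[12,5],[14,20],[24,2],[28,0],[32,4],[33,0],[42,20],[43,0]]
[[5,17],[14,20],[24,2],[28,0],[32,4],[33,0],[42,20],[43,0]]
[[5,17],[14,20],[24,2],[28,0],[32,4],[33,0],[42,20],[43,0]]
[[5,17],[14,20],[24,2],[28,0],[32,4],[33,0],[37,17],[42,20],[43,17],[48,0]]
[[5,17],[14,20],[24,2],[28,0],[32,4],[33,0],[37,17],[42,20],[43,17],[48,4],[50,0]]
[[5,17],[14,20],[24,2],[28,0],[32,4],[33,0],[37,17],[42,20],[43,17],[48,4],[50,0]]
[[5,17],[14,20],[24,19],[31,0],[32,4],[33,0],[37,17],[42,20],[43,17],[48,4],[50,0]]
[[3,17],[14,20],[24,19],[31,0],[32,4],[33,0],[37,17],[42,20],[43,17],[48,4],[50,0]]
[[3,17],[8,20],[10,17],[14,20],[24,19],[31,0],[32,4],[33,0],[37,17],[42,20],[43,17],[48,4],[50,0]]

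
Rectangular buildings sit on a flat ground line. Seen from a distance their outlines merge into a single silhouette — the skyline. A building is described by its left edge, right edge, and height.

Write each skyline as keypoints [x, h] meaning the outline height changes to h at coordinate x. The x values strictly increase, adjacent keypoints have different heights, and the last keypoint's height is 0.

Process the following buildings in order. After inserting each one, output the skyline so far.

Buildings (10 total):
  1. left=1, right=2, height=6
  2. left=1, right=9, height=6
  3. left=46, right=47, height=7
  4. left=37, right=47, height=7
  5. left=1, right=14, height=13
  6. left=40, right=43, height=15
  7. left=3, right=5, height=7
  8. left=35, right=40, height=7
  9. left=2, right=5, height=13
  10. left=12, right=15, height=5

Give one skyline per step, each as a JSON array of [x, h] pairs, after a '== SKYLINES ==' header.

== SKYLINES ==
[[1,6],[2,0]]
[[1,6],[9,0]]
[[1,6],[9,0],[46,7],[47,0]]
[[1,6],[9,0],[37,7],[47,0]]
[[1,13],[14,0],[37,7],[47,0]]
[[1,13],[14,0],[37,7],[40,15],[43,7],[47,0]]
[[1,13],[14,0],[37,7],[40,15],[43,7],[47,0]]
[[1,13],[14,0],[35,7],[40,15],[43,7],[47,0]]
[[1,13],[14,0],[35,7],[40,15],[43,7],[47,0]]
[[1,13],[14,5],[15,0],[35,7],[40,15],[43,7],[47,0]]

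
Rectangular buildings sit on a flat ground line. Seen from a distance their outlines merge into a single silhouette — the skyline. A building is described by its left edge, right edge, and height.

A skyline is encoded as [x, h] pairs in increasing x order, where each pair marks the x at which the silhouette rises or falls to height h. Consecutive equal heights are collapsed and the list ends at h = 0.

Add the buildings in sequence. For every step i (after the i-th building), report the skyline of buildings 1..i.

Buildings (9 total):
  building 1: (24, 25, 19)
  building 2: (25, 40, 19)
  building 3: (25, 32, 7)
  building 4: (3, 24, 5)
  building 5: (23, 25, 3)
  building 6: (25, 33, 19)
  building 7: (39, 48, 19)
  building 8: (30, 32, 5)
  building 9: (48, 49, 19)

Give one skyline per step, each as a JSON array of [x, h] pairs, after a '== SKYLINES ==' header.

== SKYLINES ==
[[24,19],[25,0]]
[[24,19],[40,0]]
[[24,19],[40,0]]
[[3,5],[24,19],[40,0]]
[[3,5],[24,19],[40,0]]
[[3,5],[24,19],[40,0]]
[[3,5],[24,19],[48,0]]
[[3,5],[24,19],[48,0]]
[[3,5],[24,19],[49,0]]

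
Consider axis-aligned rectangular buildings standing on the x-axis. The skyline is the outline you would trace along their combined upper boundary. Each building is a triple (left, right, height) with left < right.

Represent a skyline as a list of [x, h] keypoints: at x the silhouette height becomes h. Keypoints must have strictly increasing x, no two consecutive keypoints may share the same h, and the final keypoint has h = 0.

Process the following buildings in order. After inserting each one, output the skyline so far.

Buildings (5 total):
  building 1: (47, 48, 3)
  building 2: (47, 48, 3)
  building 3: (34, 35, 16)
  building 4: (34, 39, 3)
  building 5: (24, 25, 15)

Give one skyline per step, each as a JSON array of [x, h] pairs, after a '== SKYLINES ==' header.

== SKYLINES ==
[[47,3],[48,0]]
[[47,3],[48,0]]
[[34,16],[35,0],[47,3],[48,0]]
[[34,16],[35,3],[39,0],[47,3],[48,0]]
[[24,15],[25,0],[34,16],[35,3],[39,0],[47,3],[48,0]]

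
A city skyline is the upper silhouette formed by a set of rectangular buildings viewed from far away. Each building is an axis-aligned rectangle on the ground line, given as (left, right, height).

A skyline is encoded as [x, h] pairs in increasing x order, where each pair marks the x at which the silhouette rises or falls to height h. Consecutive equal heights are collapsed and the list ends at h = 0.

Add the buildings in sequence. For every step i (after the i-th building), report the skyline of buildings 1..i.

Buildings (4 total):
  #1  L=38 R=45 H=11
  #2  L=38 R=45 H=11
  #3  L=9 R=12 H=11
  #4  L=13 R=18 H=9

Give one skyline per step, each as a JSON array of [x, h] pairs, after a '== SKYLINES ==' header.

== SKYLINES ==
[[38,11],[45,0]]
[[38,11],[45,0]]
[[9,11],[12,0],[38,11],[45,0]]
[[9,11],[12,0],[13,9],[18,0],[38,11],[45,0]]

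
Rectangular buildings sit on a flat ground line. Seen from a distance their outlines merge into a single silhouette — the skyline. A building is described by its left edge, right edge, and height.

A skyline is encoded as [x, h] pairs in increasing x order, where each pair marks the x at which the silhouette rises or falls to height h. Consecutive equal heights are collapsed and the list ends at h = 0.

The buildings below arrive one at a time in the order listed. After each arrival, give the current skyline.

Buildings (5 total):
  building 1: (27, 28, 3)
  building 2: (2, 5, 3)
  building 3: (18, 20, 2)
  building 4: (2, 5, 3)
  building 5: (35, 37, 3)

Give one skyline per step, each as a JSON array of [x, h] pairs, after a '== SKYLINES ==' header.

== SKYLINES ==
[[27,3],[28,0]]
[[2,3],[5,0],[27,3],[28,0]]
[[2,3],[5,0],[18,2],[20,0],[27,3],[28,0]]
[[2,3],[5,0],[18,2],[20,0],[27,3],[28,0]]
[[2,3],[5,0],[18,2],[20,0],[27,3],[28,0],[35,3],[37,0]]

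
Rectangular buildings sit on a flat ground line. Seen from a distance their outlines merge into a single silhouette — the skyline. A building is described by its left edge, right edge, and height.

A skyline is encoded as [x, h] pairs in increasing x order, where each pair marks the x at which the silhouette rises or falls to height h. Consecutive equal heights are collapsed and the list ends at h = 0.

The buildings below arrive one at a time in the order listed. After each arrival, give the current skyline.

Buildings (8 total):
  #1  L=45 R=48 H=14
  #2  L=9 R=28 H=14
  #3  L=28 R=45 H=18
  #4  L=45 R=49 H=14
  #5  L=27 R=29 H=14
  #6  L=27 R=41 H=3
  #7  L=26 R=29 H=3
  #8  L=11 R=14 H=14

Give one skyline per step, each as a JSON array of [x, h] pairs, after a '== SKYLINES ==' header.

== SKYLINES ==
[[45,14],[48,0]]
[[9,14],[28,0],[45,14],[48,0]]
[[9,14],[28,18],[45,14],[48,0]]
[[9,14],[28,18],[45,14],[49,0]]
[[9,14],[28,18],[45,14],[49,0]]
[[9,14],[28,18],[45,14],[49,0]]
[[9,14],[28,18],[45,14],[49,0]]
[[9,14],[28,18],[45,14],[49,0]]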